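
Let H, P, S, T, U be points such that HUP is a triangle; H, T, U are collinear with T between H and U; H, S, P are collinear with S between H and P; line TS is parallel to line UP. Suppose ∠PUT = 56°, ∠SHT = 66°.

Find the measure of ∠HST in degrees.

1. ∠HUP = 56°  [T on ray UH]
2. ∠PHU = 66°  [T on HU, S on HP]
3. ∠HPU = 58°  [△HUP]
4. ∠HST = 58°  [TS∥UP, corresponding at S]

∠HST = 58°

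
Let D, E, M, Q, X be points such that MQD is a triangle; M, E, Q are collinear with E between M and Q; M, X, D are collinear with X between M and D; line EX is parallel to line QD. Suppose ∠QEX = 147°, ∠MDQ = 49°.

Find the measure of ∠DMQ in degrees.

∠DMQ = 98°

1. ∠MEX = 33°  [linear pair at E on MQ]
2. ∠EXM = 49°  [EX∥QD, corresponding at X]
3. ∠EMX = 98°  [△MEX]
4. ∠DMQ = 98°  [E on MQ, X on MD]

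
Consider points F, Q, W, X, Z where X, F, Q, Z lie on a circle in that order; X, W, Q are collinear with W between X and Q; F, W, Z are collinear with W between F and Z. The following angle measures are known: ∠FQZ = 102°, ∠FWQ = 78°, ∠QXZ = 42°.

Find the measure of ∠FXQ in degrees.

∠FXQ = 36°

1. ∠FXZ = 78°  [cyclic XFQZ, opposite ∠X+∠Q]
2. ∠XWZ = 78°  [vertical angles at W]
3. ∠FWX = 102°  [linear pair at W on XQ]
4. ∠FZX = 60°  [△XWZ]
5. ∠XFZ = 42°  [△XFZ]
6. ∠FXQ = 36°  [△XWF]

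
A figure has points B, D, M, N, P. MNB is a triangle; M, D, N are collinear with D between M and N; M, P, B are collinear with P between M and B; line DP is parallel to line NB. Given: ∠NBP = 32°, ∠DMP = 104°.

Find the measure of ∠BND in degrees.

∠BND = 44°

1. ∠MBN = 32°  [P on ray BM]
2. ∠BMN = 104°  [D on MN, P on MB]
3. ∠BNM = 44°  [△MNB]
4. ∠BND = 44°  [D on ray NM]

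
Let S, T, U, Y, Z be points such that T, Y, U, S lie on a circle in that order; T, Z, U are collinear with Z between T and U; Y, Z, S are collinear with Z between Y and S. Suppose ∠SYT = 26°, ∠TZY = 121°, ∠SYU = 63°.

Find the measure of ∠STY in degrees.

∠STY = 96°

1. ∠SZU = 121°  [vertical angles at Z]
2. ∠STU = 63°  [same arc US]
3. ∠SZT = 59°  [linear pair at Z on TU]
4. ∠TSY = 58°  [△TZS]
5. ∠STY = 96°  [△TYS]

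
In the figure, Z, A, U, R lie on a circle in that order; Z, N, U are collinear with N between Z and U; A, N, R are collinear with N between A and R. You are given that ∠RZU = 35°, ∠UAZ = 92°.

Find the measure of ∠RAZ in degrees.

1. ∠URZ = 88°  [cyclic ZAUR, opposite ∠A+∠R]
2. ∠RUZ = 57°  [△ZUR]
3. ∠RAZ = 57°  [same arc ZR]

∠RAZ = 57°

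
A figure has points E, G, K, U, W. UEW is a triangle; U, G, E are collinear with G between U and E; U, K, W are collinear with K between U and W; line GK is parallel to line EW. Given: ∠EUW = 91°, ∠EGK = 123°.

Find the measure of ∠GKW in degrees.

1. ∠GUK = 91°  [G on UE, K on UW]
2. ∠KGU = 57°  [linear pair at G on UE]
3. ∠GKU = 32°  [△UGK]
4. ∠GKW = 148°  [linear pair at K on UW]

∠GKW = 148°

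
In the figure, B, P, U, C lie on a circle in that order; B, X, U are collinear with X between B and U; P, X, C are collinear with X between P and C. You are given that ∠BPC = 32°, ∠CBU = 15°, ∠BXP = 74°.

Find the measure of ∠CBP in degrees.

∠CBP = 89°

1. ∠BUC = 32°  [same arc BC]
2. ∠CPU = 15°  [same arc UC]
3. ∠CXU = 74°  [vertical angles at X]
4. ∠PCU = 74°  [△UXC]
5. ∠CUP = 91°  [△PUC]
6. ∠CBP = 89°  [cyclic BPUC, opposite ∠B+∠U]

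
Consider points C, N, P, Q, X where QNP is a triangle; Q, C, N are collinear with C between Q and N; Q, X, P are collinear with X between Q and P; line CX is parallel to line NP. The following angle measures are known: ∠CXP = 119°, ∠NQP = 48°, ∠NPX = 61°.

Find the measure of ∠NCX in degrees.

∠NCX = 109°

1. ∠CXQ = 61°  [linear pair at X on QP]
2. ∠CQX = 48°  [C on QN, X on QP]
3. ∠QCX = 71°  [△QCX]
4. ∠NCX = 109°  [linear pair at C on QN]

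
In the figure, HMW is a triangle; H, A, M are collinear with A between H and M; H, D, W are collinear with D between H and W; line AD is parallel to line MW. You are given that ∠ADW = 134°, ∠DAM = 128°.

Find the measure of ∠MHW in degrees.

1. ∠ADH = 46°  [linear pair at D on HW]
2. ∠DAH = 52°  [linear pair at A on HM]
3. ∠AHD = 82°  [△HAD]
4. ∠MHW = 82°  [A on HM, D on HW]

∠MHW = 82°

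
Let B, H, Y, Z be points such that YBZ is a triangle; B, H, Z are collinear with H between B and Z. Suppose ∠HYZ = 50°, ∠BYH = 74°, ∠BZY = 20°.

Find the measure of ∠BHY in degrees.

∠BHY = 70°

1. ∠HZY = 20°  [H on ray ZB]
2. ∠YHZ = 110°  [△YHZ]
3. ∠BHY = 70°  [linear pair at H on BZ]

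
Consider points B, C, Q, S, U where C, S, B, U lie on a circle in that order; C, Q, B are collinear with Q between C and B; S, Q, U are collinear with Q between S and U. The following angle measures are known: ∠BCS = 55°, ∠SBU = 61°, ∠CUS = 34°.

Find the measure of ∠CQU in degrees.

1. ∠BUS = 55°  [same arc SB]
2. ∠BSU = 64°  [△SBU]
3. ∠BCU = 64°  [same arc BU]
4. ∠CQU = 82°  [△CQU]

∠CQU = 82°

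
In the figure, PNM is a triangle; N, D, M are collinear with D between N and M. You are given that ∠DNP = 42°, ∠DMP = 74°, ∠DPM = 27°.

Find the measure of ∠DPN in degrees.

1. ∠MDP = 79°  [△PDM]
2. ∠NDP = 101°  [linear pair at D on NM]
3. ∠DPN = 37°  [△PND]

∠DPN = 37°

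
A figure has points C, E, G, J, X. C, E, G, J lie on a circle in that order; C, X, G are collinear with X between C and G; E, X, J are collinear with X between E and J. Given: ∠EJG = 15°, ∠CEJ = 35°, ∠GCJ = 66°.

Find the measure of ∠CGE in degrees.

1. ∠ECG = 15°  [same arc EG]
2. ∠CXE = 130°  [△CXE]
3. ∠GEJ = 66°  [same arc GJ]
4. ∠EXG = 50°  [linear pair at X on CG]
5. ∠CGE = 64°  [△EXG]

∠CGE = 64°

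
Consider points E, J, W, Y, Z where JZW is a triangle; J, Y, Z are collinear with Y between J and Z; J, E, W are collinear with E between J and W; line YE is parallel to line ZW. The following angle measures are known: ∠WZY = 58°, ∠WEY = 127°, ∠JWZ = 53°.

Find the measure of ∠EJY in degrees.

∠EJY = 69°

1. ∠JZW = 58°  [Y on ray ZJ]
2. ∠JEY = 53°  [linear pair at E on JW]
3. ∠EYJ = 58°  [YE∥ZW, corresponding at Y]
4. ∠EJY = 69°  [△JYE]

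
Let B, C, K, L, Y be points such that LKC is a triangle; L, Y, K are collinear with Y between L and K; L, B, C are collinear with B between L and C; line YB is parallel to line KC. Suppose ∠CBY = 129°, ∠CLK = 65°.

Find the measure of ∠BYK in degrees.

1. ∠LBY = 51°  [linear pair at B on LC]
2. ∠BLY = 65°  [Y on LK, B on LC]
3. ∠BYL = 64°  [△LYB]
4. ∠BYK = 116°  [linear pair at Y on LK]

∠BYK = 116°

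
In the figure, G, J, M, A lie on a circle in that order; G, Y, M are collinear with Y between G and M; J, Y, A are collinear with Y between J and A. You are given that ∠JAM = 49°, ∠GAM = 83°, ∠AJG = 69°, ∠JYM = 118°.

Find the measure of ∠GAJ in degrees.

∠GAJ = 34°

1. ∠AMG = 69°  [same arc GA]
2. ∠AYG = 118°  [vertical angles at Y]
3. ∠AGM = 28°  [△GMA]
4. ∠GAJ = 34°  [△GYA]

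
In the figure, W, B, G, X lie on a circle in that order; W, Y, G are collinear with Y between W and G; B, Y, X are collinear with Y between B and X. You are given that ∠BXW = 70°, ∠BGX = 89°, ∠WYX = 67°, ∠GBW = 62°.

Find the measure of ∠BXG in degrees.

1. ∠GWX = 43°  [△WYX]
2. ∠GYX = 113°  [linear pair at Y on WG]
3. ∠GXW = 118°  [cyclic WBGX, opposite ∠B+∠X]
4. ∠WGX = 19°  [△WGX]
5. ∠BXG = 48°  [△GYX]

∠BXG = 48°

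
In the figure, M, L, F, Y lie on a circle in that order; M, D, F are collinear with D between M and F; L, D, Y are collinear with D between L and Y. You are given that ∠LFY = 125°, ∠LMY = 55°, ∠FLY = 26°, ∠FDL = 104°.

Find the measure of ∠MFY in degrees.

1. ∠FYL = 29°  [△LFY]
2. ∠MDY = 104°  [vertical angles at D]
3. ∠FDY = 76°  [linear pair at D on MF]
4. ∠MFY = 75°  [△FDY]

∠MFY = 75°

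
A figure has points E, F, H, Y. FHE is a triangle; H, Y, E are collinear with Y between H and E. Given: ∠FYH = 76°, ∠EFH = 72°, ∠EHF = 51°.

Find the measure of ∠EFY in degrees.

1. ∠EYF = 104°  [linear pair at Y on HE]
2. ∠FEH = 57°  [△FHE]
3. ∠FEY = 57°  [Y on ray EH]
4. ∠EFY = 19°  [△FYE]

∠EFY = 19°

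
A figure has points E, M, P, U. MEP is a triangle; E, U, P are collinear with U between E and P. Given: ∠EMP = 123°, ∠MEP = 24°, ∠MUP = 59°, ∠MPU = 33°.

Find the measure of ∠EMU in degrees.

∠EMU = 35°

1. ∠MEU = 24°  [U on ray EP]
2. ∠EUM = 121°  [linear pair at U on EP]
3. ∠EMU = 35°  [△MEU]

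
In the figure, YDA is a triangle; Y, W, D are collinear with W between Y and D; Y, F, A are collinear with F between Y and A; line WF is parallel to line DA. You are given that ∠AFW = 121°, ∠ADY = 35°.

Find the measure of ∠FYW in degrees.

∠FYW = 86°

1. ∠WFY = 59°  [linear pair at F on YA]
2. ∠FWY = 35°  [WF∥DA, corresponding at W]
3. ∠FYW = 86°  [△YWF]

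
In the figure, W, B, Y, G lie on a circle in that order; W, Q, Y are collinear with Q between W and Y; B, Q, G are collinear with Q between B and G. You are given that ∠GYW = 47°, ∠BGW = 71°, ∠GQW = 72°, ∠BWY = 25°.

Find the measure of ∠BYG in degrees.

∠BYG = 118°

1. ∠GBW = 47°  [same arc WG]
2. ∠BWG = 62°  [△WBG]
3. ∠BYG = 118°  [cyclic WBYG, opposite ∠W+∠Y]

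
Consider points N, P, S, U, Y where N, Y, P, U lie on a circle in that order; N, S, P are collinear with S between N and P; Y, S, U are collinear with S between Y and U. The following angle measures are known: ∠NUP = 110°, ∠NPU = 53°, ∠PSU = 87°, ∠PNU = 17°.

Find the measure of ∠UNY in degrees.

1. ∠NYU = 53°  [same arc NU]
2. ∠NSU = 93°  [linear pair at S on NP]
3. ∠NUY = 70°  [△NSU]
4. ∠UNY = 57°  [△NYU]

∠UNY = 57°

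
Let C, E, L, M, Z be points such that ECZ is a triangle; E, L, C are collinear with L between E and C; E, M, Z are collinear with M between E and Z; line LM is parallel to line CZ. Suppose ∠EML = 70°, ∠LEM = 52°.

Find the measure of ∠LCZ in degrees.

∠LCZ = 58°

1. ∠ELM = 58°  [△ELM]
2. ∠CLM = 122°  [linear pair at L on EC]
3. ∠LCZ = 58°  [LM∥CZ, co-interior at C–L]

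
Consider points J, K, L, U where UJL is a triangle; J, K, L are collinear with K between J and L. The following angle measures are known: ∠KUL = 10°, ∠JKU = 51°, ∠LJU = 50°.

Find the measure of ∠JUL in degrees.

1. ∠LKU = 129°  [linear pair at K on JL]
2. ∠KLU = 41°  [△UKL]
3. ∠JLU = 41°  [K on ray LJ]
4. ∠JUL = 89°  [△UJL]

∠JUL = 89°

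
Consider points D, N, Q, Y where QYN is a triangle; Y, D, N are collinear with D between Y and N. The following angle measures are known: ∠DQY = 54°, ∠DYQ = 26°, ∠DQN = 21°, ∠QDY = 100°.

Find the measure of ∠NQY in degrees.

1. ∠NYQ = 26°  [D on ray YN]
2. ∠NDQ = 80°  [linear pair at D on YN]
3. ∠DNQ = 79°  [△QDN]
4. ∠QNY = 79°  [D on ray NY]
5. ∠NQY = 75°  [△QYN]

∠NQY = 75°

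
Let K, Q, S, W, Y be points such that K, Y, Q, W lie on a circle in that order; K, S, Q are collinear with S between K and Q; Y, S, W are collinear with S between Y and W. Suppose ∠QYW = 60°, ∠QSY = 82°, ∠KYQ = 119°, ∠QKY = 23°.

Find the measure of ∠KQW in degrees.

1. ∠QKW = 60°  [same arc QW]
2. ∠KWQ = 61°  [cyclic KYQW, opposite ∠Y+∠W]
3. ∠KQW = 59°  [△KQW]

∠KQW = 59°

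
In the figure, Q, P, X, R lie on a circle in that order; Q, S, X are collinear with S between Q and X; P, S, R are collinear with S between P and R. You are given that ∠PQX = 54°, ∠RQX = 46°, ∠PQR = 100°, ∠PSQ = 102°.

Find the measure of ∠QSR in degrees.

∠QSR = 78°

1. ∠QPR = 24°  [△QSP]
2. ∠PRQ = 56°  [△QPR]
3. ∠QSR = 78°  [△QSR]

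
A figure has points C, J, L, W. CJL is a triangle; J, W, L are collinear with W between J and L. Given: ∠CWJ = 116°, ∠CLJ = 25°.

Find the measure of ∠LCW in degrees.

1. ∠CWL = 64°  [linear pair at W on JL]
2. ∠CLW = 25°  [W on ray LJ]
3. ∠LCW = 91°  [△CWL]

∠LCW = 91°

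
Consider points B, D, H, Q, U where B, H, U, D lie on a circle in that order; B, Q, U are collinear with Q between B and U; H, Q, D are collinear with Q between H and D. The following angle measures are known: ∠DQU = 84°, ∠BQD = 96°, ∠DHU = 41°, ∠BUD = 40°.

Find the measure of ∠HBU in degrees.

1. ∠BQH = 84°  [vertical angles at Q]
2. ∠BHD = 40°  [same arc BD]
3. ∠HBU = 56°  [△BQH]

∠HBU = 56°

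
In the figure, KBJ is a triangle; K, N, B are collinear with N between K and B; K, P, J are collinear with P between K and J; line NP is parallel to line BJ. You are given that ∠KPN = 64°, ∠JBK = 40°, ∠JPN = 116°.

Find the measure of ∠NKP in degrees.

1. ∠BJK = 64°  [NP∥BJ, corresponding at P]
2. ∠BKJ = 76°  [△KBJ]
3. ∠NKP = 76°  [N on KB, P on KJ]

∠NKP = 76°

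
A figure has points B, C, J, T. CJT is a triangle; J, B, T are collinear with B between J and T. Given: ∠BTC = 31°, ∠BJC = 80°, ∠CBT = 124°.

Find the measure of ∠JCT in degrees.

1. ∠CTJ = 31°  [B on ray TJ]
2. ∠CJT = 80°  [B on ray JT]
3. ∠JCT = 69°  [△CJT]

∠JCT = 69°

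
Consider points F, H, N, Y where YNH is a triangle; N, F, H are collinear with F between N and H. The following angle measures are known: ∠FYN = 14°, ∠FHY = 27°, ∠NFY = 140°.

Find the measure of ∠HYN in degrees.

∠HYN = 127°

1. ∠FNY = 26°  [△YNF]
2. ∠NHY = 27°  [F on ray HN]
3. ∠HNY = 26°  [F on ray NH]
4. ∠HYN = 127°  [△YNH]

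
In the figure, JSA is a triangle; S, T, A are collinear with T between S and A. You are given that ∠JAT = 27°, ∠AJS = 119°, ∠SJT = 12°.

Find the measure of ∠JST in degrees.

1. ∠JAS = 27°  [T on ray AS]
2. ∠ASJ = 34°  [△JSA]
3. ∠JST = 34°  [T on ray SA]

∠JST = 34°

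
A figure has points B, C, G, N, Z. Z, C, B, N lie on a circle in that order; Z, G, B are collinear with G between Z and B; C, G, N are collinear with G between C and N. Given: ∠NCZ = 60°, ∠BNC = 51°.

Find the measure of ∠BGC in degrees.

∠BGC = 111°

1. ∠BZC = 51°  [same arc CB]
2. ∠CGZ = 69°  [△ZGC]
3. ∠BGC = 111°  [linear pair at G on ZB]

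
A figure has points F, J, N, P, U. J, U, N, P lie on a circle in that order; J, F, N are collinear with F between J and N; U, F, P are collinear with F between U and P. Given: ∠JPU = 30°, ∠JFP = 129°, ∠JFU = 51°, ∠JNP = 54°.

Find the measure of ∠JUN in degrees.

∠JUN = 75°

1. ∠NJP = 21°  [△JFP]
2. ∠JPN = 105°  [△JNP]
3. ∠JUN = 75°  [cyclic JUNP, opposite ∠U+∠P]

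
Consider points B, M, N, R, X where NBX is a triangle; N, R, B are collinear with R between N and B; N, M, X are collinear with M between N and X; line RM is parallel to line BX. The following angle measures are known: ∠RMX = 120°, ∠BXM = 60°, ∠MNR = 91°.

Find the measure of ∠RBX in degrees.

∠RBX = 29°

1. ∠BXN = 60°  [M on ray XN]
2. ∠BNX = 91°  [R on NB, M on NX]
3. ∠NBX = 29°  [△NBX]
4. ∠RBX = 29°  [R on ray BN]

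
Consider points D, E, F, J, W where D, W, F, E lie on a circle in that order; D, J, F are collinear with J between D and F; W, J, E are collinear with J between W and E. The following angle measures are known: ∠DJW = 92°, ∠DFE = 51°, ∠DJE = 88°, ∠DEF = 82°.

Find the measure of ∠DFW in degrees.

1. ∠EDF = 47°  [△DFE]
2. ∠DEW = 45°  [△DJE]
3. ∠DFW = 45°  [same arc DW]

∠DFW = 45°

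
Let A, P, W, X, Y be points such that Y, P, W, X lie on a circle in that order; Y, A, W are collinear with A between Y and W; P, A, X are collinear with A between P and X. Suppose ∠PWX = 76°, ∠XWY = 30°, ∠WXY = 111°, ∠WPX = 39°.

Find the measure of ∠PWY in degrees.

∠PWY = 46°

1. ∠PXW = 65°  [△PWX]
2. ∠WPY = 69°  [cyclic YPWX, opposite ∠P+∠X]
3. ∠PYW = 65°  [same arc PW]
4. ∠PWY = 46°  [△YPW]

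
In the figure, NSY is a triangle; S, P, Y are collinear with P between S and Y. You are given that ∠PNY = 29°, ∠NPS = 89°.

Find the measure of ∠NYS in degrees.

∠NYS = 60°

1. ∠NPY = 91°  [linear pair at P on SY]
2. ∠NYP = 60°  [△NPY]
3. ∠NYS = 60°  [P on ray YS]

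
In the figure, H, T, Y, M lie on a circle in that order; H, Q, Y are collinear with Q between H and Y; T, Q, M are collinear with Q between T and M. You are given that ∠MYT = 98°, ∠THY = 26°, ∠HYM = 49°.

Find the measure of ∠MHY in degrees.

1. ∠MHT = 82°  [cyclic HTYM, opposite ∠H+∠Y]
2. ∠TMY = 26°  [same arc TY]
3. ∠HTM = 49°  [same arc HM]
4. ∠MQY = 105°  [△YQM]
5. ∠HMT = 49°  [△HTM]
6. ∠HQM = 75°  [linear pair at Q on HY]
7. ∠MHY = 56°  [△HQM]

∠MHY = 56°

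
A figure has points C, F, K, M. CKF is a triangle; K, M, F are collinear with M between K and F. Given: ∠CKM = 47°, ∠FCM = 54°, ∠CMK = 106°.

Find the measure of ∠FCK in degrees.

1. ∠CKF = 47°  [M on ray KF]
2. ∠CMF = 74°  [linear pair at M on KF]
3. ∠CFM = 52°  [△CMF]
4. ∠CFK = 52°  [M on ray FK]
5. ∠FCK = 81°  [△CKF]

∠FCK = 81°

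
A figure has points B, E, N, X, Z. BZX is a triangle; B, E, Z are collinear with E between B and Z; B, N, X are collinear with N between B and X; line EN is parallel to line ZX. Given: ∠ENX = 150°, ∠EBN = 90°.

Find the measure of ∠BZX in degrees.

∠BZX = 60°

1. ∠BNE = 30°  [linear pair at N on BX]
2. ∠BEN = 60°  [△BEN]
3. ∠BZX = 60°  [EN∥ZX, corresponding at E]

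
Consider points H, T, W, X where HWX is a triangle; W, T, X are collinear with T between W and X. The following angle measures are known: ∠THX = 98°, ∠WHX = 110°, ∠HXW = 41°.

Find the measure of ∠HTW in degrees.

1. ∠HXT = 41°  [T on ray XW]
2. ∠HTX = 41°  [△HTX]
3. ∠HTW = 139°  [linear pair at T on WX]

∠HTW = 139°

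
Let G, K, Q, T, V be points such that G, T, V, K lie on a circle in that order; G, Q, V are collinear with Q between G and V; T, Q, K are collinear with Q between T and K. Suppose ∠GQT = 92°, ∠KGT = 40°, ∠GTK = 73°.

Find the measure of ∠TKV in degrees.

1. ∠KQV = 92°  [vertical angles at Q]
2. ∠GVK = 73°  [same arc GK]
3. ∠TKV = 15°  [△VQK]

∠TKV = 15°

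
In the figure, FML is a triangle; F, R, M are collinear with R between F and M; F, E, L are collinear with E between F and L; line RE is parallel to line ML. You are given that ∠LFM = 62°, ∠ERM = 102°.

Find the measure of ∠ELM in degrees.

1. ∠EFR = 62°  [R on FM, E on FL]
2. ∠ERF = 78°  [linear pair at R on FM]
3. ∠FER = 40°  [△FRE]
4. ∠LER = 140°  [linear pair at E on FL]
5. ∠ELM = 40°  [RE∥ML, co-interior at L–E]

∠ELM = 40°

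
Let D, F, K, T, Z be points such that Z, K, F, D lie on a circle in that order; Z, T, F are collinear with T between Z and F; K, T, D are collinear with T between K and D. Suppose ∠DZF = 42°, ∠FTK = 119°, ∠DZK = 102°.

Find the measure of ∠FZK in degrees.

∠FZK = 60°

1. ∠DKF = 42°  [same arc FD]
2. ∠DFK = 78°  [cyclic ZKFD, opposite ∠Z+∠F]
3. ∠FDK = 60°  [△KFD]
4. ∠FZK = 60°  [same arc KF]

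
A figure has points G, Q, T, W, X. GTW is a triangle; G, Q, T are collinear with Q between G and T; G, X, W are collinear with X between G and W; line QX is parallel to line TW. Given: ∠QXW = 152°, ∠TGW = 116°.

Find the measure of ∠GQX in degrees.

1. ∠GXQ = 28°  [linear pair at X on GW]
2. ∠QGX = 116°  [Q on GT, X on GW]
3. ∠GQX = 36°  [△GQX]

∠GQX = 36°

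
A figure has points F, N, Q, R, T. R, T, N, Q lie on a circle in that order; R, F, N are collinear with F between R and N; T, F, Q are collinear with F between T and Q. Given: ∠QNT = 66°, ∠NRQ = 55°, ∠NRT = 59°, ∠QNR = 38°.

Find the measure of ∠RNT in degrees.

1. ∠QRT = 114°  [cyclic RTNQ, opposite ∠R+∠N]
2. ∠QTR = 38°  [same arc RQ]
3. ∠RQT = 28°  [△RTQ]
4. ∠RNT = 28°  [same arc RT]

∠RNT = 28°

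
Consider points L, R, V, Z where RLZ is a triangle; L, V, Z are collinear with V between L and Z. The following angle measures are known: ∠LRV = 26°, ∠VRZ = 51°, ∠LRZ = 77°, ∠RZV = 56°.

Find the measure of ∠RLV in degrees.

∠RLV = 47°

1. ∠RVZ = 73°  [△RVZ]
2. ∠LVR = 107°  [linear pair at V on LZ]
3. ∠RLV = 47°  [△RLV]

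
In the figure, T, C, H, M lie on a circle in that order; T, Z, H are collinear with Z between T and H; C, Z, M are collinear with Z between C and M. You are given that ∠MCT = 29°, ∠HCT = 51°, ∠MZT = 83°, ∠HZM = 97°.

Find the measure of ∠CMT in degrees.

∠CMT = 75°

1. ∠MHT = 29°  [same arc TM]
2. ∠HMT = 129°  [cyclic TCHM, opposite ∠C+∠M]
3. ∠HTM = 22°  [△THM]
4. ∠CMT = 75°  [△TZM]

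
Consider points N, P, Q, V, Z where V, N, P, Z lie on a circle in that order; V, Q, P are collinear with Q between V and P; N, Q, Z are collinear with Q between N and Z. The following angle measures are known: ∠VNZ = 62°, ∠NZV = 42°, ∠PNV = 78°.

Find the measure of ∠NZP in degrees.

1. ∠NPV = 42°  [same arc VN]
2. ∠NVP = 60°  [△VNP]
3. ∠NZP = 60°  [same arc NP]

∠NZP = 60°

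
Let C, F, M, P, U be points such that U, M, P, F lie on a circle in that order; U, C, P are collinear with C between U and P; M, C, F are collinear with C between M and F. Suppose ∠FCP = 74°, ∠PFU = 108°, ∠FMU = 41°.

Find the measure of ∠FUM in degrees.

1. ∠MCU = 74°  [vertical angles at C]
2. ∠PMU = 72°  [cyclic UMPF, opposite ∠M+∠F]
3. ∠MUP = 65°  [△UCM]
4. ∠MPU = 43°  [△UMP]
5. ∠MFU = 43°  [same arc UM]
6. ∠FUM = 96°  [△UMF]

∠FUM = 96°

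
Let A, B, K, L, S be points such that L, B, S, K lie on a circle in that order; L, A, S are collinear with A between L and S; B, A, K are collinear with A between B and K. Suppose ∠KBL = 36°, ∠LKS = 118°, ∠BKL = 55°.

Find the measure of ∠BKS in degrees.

∠BKS = 63°

1. ∠KSL = 36°  [same arc LK]
2. ∠BLK = 89°  [△LBK]
3. ∠KLS = 26°  [△LSK]
4. ∠BSK = 91°  [cyclic LBSK, opposite ∠L+∠S]
5. ∠KBS = 26°  [same arc SK]
6. ∠BKS = 63°  [△BSK]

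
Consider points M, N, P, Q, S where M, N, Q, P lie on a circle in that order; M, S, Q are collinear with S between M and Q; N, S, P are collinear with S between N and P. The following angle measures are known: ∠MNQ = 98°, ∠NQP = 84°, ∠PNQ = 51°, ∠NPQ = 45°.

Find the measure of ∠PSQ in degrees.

∠PSQ = 88°

1. ∠MPQ = 82°  [cyclic MNQP, opposite ∠N+∠P]
2. ∠PMQ = 51°  [same arc QP]
3. ∠MQP = 47°  [△MQP]
4. ∠PSQ = 88°  [△QSP]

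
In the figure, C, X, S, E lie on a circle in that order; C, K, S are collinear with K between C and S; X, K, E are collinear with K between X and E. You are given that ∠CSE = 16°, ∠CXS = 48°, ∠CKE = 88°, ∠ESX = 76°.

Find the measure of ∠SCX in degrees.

∠SCX = 72°

1. ∠CXE = 16°  [same arc CE]
2. ∠SKX = 88°  [vertical angles at K]
3. ∠CKX = 92°  [linear pair at K on CS]
4. ∠SCX = 72°  [△CKX]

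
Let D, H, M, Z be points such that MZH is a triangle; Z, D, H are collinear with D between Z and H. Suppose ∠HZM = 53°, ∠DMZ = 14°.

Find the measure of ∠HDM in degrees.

∠HDM = 67°

1. ∠DZM = 53°  [D on ray ZH]
2. ∠MDZ = 113°  [△MZD]
3. ∠HDM = 67°  [linear pair at D on ZH]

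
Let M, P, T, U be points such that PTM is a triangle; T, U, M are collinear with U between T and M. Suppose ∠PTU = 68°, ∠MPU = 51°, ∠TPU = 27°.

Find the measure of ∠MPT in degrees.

∠MPT = 78°

1. ∠PUT = 85°  [△PTU]
2. ∠MTP = 68°  [U on ray TM]
3. ∠MUP = 95°  [linear pair at U on TM]
4. ∠PMU = 34°  [△PUM]
5. ∠PMT = 34°  [U on ray MT]
6. ∠MPT = 78°  [△PTM]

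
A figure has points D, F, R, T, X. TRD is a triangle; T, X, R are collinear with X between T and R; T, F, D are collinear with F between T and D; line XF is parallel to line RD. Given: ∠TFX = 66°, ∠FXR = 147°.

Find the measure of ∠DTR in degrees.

∠DTR = 81°

1. ∠FXT = 33°  [linear pair at X on TR]
2. ∠FTX = 81°  [△TXF]
3. ∠DTR = 81°  [X on TR, F on TD]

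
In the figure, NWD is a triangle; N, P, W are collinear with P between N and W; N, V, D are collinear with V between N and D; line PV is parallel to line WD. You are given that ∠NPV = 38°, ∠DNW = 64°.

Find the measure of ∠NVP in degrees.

∠NVP = 78°

1. ∠DWN = 38°  [PV∥WD, corresponding at P]
2. ∠NDW = 78°  [△NWD]
3. ∠NVP = 78°  [PV∥WD, corresponding at V]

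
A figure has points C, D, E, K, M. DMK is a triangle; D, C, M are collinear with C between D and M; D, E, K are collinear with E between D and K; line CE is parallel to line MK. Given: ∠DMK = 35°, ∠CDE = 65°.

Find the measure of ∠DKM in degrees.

1. ∠DCE = 35°  [CE∥MK, corresponding at C]
2. ∠CED = 80°  [△DCE]
3. ∠DKM = 80°  [CE∥MK, corresponding at E]

∠DKM = 80°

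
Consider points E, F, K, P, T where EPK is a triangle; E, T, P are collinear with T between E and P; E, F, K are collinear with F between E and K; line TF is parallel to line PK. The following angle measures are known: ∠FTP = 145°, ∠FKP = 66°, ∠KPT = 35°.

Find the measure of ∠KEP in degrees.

1. ∠EKP = 66°  [F on ray KE]
2. ∠EPK = 35°  [T on ray PE]
3. ∠KEP = 79°  [△EPK]

∠KEP = 79°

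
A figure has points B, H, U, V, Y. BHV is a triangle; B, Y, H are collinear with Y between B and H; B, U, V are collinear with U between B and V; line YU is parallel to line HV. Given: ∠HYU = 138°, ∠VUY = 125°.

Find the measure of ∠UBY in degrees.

1. ∠BYU = 42°  [linear pair at Y on BH]
2. ∠BUY = 55°  [linear pair at U on BV]
3. ∠UBY = 83°  [△BYU]

∠UBY = 83°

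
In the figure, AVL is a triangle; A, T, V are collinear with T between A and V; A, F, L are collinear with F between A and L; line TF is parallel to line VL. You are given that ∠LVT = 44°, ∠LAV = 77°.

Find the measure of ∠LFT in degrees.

∠LFT = 121°

1. ∠AVL = 44°  [T on ray VA]
2. ∠ALV = 59°  [△AVL]
3. ∠AFT = 59°  [TF∥VL, corresponding at F]
4. ∠LFT = 121°  [linear pair at F on AL]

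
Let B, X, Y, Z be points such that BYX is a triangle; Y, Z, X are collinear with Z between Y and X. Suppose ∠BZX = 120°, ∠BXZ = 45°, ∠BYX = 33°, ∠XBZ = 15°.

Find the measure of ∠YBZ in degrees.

1. ∠BZY = 60°  [linear pair at Z on YX]
2. ∠BYZ = 33°  [Z on ray YX]
3. ∠YBZ = 87°  [△BYZ]

∠YBZ = 87°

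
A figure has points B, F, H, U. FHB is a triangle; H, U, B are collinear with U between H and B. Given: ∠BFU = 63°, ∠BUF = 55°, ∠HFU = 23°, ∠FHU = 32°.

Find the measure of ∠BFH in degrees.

1. ∠FBU = 62°  [△FUB]
2. ∠BHF = 32°  [U on ray HB]
3. ∠FBH = 62°  [U on ray BH]
4. ∠BFH = 86°  [△FHB]

∠BFH = 86°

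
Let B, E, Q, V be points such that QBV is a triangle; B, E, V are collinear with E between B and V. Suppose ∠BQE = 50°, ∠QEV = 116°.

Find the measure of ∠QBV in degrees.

1. ∠BEQ = 64°  [linear pair at E on BV]
2. ∠EBQ = 66°  [△QBE]
3. ∠QBV = 66°  [E on ray BV]

∠QBV = 66°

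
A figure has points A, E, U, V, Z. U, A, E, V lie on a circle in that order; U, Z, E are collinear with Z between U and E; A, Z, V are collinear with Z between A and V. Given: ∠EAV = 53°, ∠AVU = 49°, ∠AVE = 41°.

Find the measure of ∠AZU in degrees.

∠AZU = 102°

1. ∠AEU = 49°  [same arc UA]
2. ∠AZE = 78°  [△AZE]
3. ∠AZU = 102°  [linear pair at Z on UE]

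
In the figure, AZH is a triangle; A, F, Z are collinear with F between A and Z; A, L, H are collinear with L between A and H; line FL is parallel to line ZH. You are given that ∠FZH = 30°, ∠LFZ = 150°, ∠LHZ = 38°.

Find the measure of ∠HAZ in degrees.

1. ∠AZH = 30°  [F on ray ZA]
2. ∠AHZ = 38°  [L on ray HA]
3. ∠HAZ = 112°  [△AZH]

∠HAZ = 112°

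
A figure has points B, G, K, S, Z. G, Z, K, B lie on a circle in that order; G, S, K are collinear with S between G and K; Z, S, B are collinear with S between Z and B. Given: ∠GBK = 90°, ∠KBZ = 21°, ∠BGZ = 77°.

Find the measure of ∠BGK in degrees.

∠BGK = 56°

1. ∠BKZ = 103°  [cyclic GZKB, opposite ∠G+∠K]
2. ∠BZK = 56°  [△ZKB]
3. ∠BGK = 56°  [same arc KB]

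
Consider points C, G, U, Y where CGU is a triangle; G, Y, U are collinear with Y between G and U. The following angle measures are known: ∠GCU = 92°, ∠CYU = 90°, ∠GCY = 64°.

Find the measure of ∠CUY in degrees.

∠CUY = 62°

1. ∠CYG = 90°  [linear pair at Y on GU]
2. ∠CGY = 26°  [△CGY]
3. ∠CGU = 26°  [Y on ray GU]
4. ∠CUG = 62°  [△CGU]
5. ∠CUY = 62°  [Y on ray UG]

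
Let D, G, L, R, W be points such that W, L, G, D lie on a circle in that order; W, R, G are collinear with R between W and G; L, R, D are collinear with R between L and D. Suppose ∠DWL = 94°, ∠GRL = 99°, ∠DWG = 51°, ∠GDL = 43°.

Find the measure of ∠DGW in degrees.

1. ∠DRW = 99°  [vertical angles at R]
2. ∠DRG = 81°  [linear pair at R on WG]
3. ∠DGW = 56°  [△GRD]

∠DGW = 56°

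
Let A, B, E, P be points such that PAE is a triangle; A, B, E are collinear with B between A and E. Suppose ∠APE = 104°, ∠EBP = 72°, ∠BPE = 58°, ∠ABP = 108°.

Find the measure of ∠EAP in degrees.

1. ∠BEP = 50°  [△PBE]
2. ∠AEP = 50°  [B on ray EA]
3. ∠EAP = 26°  [△PAE]

∠EAP = 26°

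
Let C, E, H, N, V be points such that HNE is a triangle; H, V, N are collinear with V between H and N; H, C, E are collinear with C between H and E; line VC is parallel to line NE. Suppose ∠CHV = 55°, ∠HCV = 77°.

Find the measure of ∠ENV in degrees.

1. ∠CVH = 48°  [△HVC]
2. ∠CVN = 132°  [linear pair at V on HN]
3. ∠ENV = 48°  [VC∥NE, co-interior at N–V]

∠ENV = 48°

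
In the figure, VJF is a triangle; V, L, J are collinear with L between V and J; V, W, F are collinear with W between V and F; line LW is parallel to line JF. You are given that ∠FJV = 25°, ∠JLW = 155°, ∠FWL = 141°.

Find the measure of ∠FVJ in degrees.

∠FVJ = 116°

1. ∠VLW = 25°  [LW∥JF, corresponding at L]
2. ∠LWV = 39°  [linear pair at W on VF]
3. ∠LVW = 116°  [△VLW]
4. ∠FVJ = 116°  [L on VJ, W on VF]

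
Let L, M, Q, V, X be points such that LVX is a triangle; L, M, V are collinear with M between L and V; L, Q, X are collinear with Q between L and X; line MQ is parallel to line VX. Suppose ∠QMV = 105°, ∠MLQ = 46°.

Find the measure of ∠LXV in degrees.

∠LXV = 59°

1. ∠LMQ = 75°  [linear pair at M on LV]
2. ∠LQM = 59°  [△LMQ]
3. ∠LXV = 59°  [MQ∥VX, corresponding at Q]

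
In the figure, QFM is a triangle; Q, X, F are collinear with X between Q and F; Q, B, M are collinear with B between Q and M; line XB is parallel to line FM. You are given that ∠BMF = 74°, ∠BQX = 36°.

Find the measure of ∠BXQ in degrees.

∠BXQ = 70°

1. ∠FMQ = 74°  [B on ray MQ]
2. ∠FQM = 36°  [X on QF, B on QM]
3. ∠MFQ = 70°  [△QFM]
4. ∠BXQ = 70°  [XB∥FM, corresponding at X]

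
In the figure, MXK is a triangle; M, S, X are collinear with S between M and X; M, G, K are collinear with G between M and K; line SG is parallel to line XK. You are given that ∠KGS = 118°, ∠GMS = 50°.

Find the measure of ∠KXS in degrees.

1. ∠MGS = 62°  [linear pair at G on MK]
2. ∠GSM = 68°  [△MSG]
3. ∠GSX = 112°  [linear pair at S on MX]
4. ∠KXS = 68°  [SG∥XK, co-interior at X–S]

∠KXS = 68°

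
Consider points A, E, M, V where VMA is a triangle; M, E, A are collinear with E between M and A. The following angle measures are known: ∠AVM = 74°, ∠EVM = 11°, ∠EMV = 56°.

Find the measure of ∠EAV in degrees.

1. ∠AMV = 56°  [E on ray MA]
2. ∠MAV = 50°  [△VMA]
3. ∠EAV = 50°  [E on ray AM]

∠EAV = 50°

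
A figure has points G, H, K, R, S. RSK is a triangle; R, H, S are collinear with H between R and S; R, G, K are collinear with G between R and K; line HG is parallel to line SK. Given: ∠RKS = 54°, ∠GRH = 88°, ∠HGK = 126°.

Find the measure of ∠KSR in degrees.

∠KSR = 38°

1. ∠HGR = 54°  [HG∥SK, corresponding at G]
2. ∠GHR = 38°  [△RHG]
3. ∠KSR = 38°  [HG∥SK, corresponding at H]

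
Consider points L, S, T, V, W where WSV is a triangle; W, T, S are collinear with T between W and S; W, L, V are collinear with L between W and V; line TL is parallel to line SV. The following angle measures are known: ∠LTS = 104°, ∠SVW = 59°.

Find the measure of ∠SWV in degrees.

∠SWV = 45°

1. ∠LTW = 76°  [linear pair at T on WS]
2. ∠TLW = 59°  [TL∥SV, corresponding at L]
3. ∠LWT = 45°  [△WTL]
4. ∠SWV = 45°  [T on WS, L on WV]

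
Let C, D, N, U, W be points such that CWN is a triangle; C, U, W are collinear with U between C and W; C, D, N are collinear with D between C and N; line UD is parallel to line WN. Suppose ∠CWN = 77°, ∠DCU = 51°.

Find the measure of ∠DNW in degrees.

1. ∠CUD = 77°  [UD∥WN, corresponding at U]
2. ∠CDU = 52°  [△CUD]
3. ∠NDU = 128°  [linear pair at D on CN]
4. ∠DNW = 52°  [UD∥WN, co-interior at N–D]

∠DNW = 52°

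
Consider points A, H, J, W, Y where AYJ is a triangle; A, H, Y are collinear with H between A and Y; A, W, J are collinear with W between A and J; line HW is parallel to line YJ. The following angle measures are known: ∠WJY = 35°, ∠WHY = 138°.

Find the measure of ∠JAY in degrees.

1. ∠AJY = 35°  [W on ray JA]
2. ∠AHW = 42°  [linear pair at H on AY]
3. ∠AWH = 35°  [HW∥YJ, corresponding at W]
4. ∠HAW = 103°  [△AHW]
5. ∠JAY = 103°  [H on AY, W on AJ]

∠JAY = 103°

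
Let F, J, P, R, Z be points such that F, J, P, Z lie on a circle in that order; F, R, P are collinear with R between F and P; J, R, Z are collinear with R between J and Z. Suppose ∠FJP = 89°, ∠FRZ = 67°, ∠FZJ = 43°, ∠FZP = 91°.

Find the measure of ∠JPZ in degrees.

1. ∠JRP = 67°  [vertical angles at R]
2. ∠PRZ = 113°  [linear pair at R on FP]
3. ∠PFZ = 70°  [△FRZ]
4. ∠FPJ = 43°  [same arc FJ]
5. ∠FPZ = 19°  [△FPZ]
6. ∠PJZ = 70°  [△JRP]
7. ∠JZP = 48°  [△PRZ]
8. ∠JPZ = 62°  [△JPZ]

∠JPZ = 62°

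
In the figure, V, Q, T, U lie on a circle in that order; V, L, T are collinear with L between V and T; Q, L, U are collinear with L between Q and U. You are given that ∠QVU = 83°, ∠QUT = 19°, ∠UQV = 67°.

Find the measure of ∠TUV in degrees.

∠TUV = 49°

1. ∠QTU = 97°  [cyclic VQTU, opposite ∠V+∠T]
2. ∠TQU = 64°  [△QTU]
3. ∠UTV = 67°  [same arc VU]
4. ∠TVU = 64°  [same arc TU]
5. ∠TUV = 49°  [△VTU]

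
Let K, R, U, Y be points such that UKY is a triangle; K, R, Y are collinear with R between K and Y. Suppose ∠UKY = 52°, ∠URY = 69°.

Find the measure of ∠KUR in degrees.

∠KUR = 17°

1. ∠RKU = 52°  [R on ray KY]
2. ∠KRU = 111°  [linear pair at R on KY]
3. ∠KUR = 17°  [△UKR]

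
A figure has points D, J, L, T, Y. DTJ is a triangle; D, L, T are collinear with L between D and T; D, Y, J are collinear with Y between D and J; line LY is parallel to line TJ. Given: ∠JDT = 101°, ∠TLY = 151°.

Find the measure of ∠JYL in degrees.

∠JYL = 130°

1. ∠LDY = 101°  [L on DT, Y on DJ]
2. ∠DLY = 29°  [linear pair at L on DT]
3. ∠DYL = 50°  [△DLY]
4. ∠JYL = 130°  [linear pair at Y on DJ]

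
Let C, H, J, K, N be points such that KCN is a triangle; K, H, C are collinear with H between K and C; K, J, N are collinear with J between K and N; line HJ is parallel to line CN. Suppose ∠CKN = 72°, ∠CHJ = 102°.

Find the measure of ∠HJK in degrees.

∠HJK = 30°

1. ∠HKJ = 72°  [H on KC, J on KN]
2. ∠JHK = 78°  [linear pair at H on KC]
3. ∠HJK = 30°  [△KHJ]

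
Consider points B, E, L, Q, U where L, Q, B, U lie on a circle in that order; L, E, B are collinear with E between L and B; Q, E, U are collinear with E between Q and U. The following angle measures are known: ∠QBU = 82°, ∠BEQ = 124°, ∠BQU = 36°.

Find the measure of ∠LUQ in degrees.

∠LUQ = 20°

1. ∠LEU = 124°  [vertical angles at E]
2. ∠BLU = 36°  [same arc BU]
3. ∠LUQ = 20°  [△LEU]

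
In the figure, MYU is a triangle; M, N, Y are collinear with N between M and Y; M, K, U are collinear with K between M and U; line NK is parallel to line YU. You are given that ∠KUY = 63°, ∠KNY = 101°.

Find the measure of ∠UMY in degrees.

∠UMY = 38°

1. ∠MUY = 63°  [K on ray UM]
2. ∠KNM = 79°  [linear pair at N on MY]
3. ∠MKN = 63°  [NK∥YU, corresponding at K]
4. ∠KMN = 38°  [△MNK]
5. ∠UMY = 38°  [N on MY, K on MU]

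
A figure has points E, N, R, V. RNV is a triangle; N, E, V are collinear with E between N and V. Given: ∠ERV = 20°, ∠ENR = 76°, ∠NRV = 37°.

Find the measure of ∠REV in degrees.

1. ∠RNV = 76°  [E on ray NV]
2. ∠NVR = 67°  [△RNV]
3. ∠EVR = 67°  [E on ray VN]
4. ∠REV = 93°  [△REV]

∠REV = 93°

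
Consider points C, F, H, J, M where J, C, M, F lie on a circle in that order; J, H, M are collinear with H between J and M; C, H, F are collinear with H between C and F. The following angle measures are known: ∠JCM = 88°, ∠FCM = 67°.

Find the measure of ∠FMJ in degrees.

1. ∠JFM = 92°  [cyclic JCMF, opposite ∠C+∠F]
2. ∠FJM = 67°  [same arc MF]
3. ∠FMJ = 21°  [△JMF]

∠FMJ = 21°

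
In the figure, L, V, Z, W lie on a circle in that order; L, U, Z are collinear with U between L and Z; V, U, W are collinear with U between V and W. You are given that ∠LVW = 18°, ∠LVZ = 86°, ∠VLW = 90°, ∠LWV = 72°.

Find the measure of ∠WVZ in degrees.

∠WVZ = 68°

1. ∠LZW = 18°  [same arc LW]
2. ∠LWZ = 94°  [cyclic LVZW, opposite ∠V+∠W]
3. ∠WLZ = 68°  [△LZW]
4. ∠WVZ = 68°  [same arc ZW]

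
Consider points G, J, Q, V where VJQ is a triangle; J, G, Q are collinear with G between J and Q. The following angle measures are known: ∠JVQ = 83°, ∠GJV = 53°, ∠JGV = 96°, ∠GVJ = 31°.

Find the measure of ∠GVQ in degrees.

∠GVQ = 52°

1. ∠QJV = 53°  [G on ray JQ]
2. ∠QGV = 84°  [linear pair at G on JQ]
3. ∠JQV = 44°  [△VJQ]
4. ∠GQV = 44°  [G on ray QJ]
5. ∠GVQ = 52°  [△VGQ]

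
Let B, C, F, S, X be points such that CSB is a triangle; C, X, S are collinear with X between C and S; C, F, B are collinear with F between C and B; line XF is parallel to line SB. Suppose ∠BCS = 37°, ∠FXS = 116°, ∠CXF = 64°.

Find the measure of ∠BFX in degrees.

1. ∠FCX = 37°  [X on CS, F on CB]
2. ∠CFX = 79°  [△CXF]
3. ∠BFX = 101°  [linear pair at F on CB]

∠BFX = 101°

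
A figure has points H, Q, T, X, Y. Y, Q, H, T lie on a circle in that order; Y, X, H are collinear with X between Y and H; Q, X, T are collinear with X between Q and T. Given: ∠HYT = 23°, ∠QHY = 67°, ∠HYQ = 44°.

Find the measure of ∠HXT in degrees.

1. ∠QTY = 67°  [same arc YQ]
2. ∠TXY = 90°  [△YXT]
3. ∠HXT = 90°  [linear pair at X on YH]

∠HXT = 90°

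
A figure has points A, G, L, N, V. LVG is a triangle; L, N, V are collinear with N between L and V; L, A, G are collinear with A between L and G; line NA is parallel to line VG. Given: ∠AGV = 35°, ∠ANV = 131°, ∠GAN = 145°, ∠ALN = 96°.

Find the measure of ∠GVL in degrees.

∠GVL = 49°

1. ∠LGV = 35°  [A on ray GL]
2. ∠GLV = 96°  [N on LV, A on LG]
3. ∠GVL = 49°  [△LVG]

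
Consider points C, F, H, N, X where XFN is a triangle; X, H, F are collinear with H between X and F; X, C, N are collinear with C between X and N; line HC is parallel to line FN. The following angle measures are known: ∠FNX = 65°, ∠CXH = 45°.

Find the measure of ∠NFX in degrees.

∠NFX = 70°

1. ∠HCX = 65°  [HC∥FN, corresponding at C]
2. ∠CHX = 70°  [△XHC]
3. ∠NFX = 70°  [HC∥FN, corresponding at H]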